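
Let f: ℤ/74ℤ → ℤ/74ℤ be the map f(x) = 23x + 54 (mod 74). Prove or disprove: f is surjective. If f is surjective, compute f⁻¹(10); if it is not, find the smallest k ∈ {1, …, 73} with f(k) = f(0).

Recall: f is surjective if every y in the codomain equals f(x) for some x in the domain.
Since gcd(23, 74) = 1, 23 is invertible modulo 74. Euclid's algorithm: 74 = 3·23 + 5, 23 = 4·5 + 3, 5 = 1·3 + 2, 3 = 1·2 + 1; back-substituting gives 1 = 29·23 − 9·74, so 23⁻¹ ≡ 29 (mod 74).
Then y ↦ 29(y − 54) is a two-sided inverse to f, so every y ∈ ℤ/74ℤ has a preimage.
So f is surjective.
Since f is surjective, we find f⁻¹(10): we need 23x ≡ 10 − 54 ≡ 30 (mod 74). Using 23⁻¹ = 29: x ≡ 29·30 = 870 = 11·74 + 56, so x = 56.
Check: f(56) = 23·56 + 54 = 1342 = 18·74 + 10 ≡ 10 (mod 74).

56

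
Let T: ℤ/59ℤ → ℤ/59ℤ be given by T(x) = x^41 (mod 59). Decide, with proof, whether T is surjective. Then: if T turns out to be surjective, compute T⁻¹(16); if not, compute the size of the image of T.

Since 59 is prime, the nonzero elements of ℤ/59ℤ form a cyclic group of order 58.
As gcd(41, 58) = 1, raising to the 41st power is a bijection on this group: if u^41 ≡ v^41 then (uv^{−1})^41 = 1, and the only element of order dividing gcd(41, 58) = 1 is 1, so u = v.
With T(0) = 0 this makes T injective on all of ℤ/59ℤ, hence bijective (finite equal-size domain and codomain). In particular T is surjective.
Since T is surjective, we find the preimage of 16. The inverse of x ↦ x^41 on (ℤ/59ℤ)^× is x ↦ x^17, because 41·17 = 697 = 12·58 + 1 ≡ 1 (mod 58) and x^{58} = 1 for x ≠ 0 (Fermat). So T⁻¹(16) = 16^17 mod 59.
Repeated squaring mod 59: 16^1 ≡ 16, 16^2 ≡ 16² = 256 ≡ 20, 16^4 ≡ 20² = 400 ≡ 46, 16^8 ≡ 46² = 2116 ≡ 51, 16^16 ≡ 51² = 2601 ≡ 5. Since 17 = 16 + 1, 16^17 ≡ 5·16: 5·16 = 80 ≡ 21. So 16^17 ≡ 21 (mod 59).
Hence T⁻¹(16) = 21.

21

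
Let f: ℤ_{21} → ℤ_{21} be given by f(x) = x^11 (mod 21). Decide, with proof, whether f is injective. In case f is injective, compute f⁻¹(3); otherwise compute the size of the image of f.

12

Computing x^11 mod 21 for each x (by repeated squaring, reducing mod 21 at every step), the values f(0), f(1), …, f(20) are: 0, 1, 11, 12, 16, 17, 6, 7, 8, 18, 19, 2, 3, 13, 14, 15, 4, 5, 9, 10, 20.
Every element of ℤ_{21} appears exactly once in this list, so f is a bijection, and in particular injective.
Since f is injective, we read off the preimage of 3 from the same table: f(12) = 3, so f⁻¹(3) = 12.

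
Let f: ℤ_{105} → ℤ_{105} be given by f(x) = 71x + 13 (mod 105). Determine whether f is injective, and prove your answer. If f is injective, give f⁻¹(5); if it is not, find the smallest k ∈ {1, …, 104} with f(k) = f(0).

62

Recall: f is injective if f(a) = f(b) implies a = b.
If f(a) = f(b), then 71a ≡ 71b (mod 105). Because gcd(71, 105) = 1, we may cancel 71 to get a ≡ b (mod 105).
So f is injective.
We now compute 71⁻¹ mod 105 explicitly. Euclid's algorithm: 105 = 1·71 + 34, 71 = 2·34 + 3, 34 = 11·3 + 1; back-substituting gives 1 = 71·71 − 48·105, so 71⁻¹ ≡ 71 (mod 105).
Since f is injective, we compute f⁻¹(5): solve 71x + 13 ≡ 5 (mod 105), i.e. 71x ≡ 97 (mod 105).
Multiplying by 71⁻¹ = 71 gives x ≡ 71·97 = 6887 = 65·105 + 62 ≡ 62 (mod 105).
Check: f(62) = 71·62 + 13 = 4415 = 42·105 + 5 ≡ 5 (mod 105).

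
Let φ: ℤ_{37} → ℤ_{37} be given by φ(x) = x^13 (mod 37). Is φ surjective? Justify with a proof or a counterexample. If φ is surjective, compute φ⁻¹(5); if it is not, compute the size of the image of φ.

19

Since 37 is prime, the nonzero elements of ℤ_{37} form a cyclic group of order 36.
As gcd(13, 36) = 1, raising to the 13th power is a bijection on this group: if x_1^13 ≡ x_2^13 then (x_1x_2^{−1})^13 = 1, and the only element of order dividing gcd(13, 36) = 1 is 1, so x_1 = x_2.
With φ(0) = 0 this makes φ injective on all of ℤ_{37}, hence bijective (finite equal-size domain and codomain). In particular φ is surjective.
Since φ is surjective, we find the preimage of 5. The inverse of x ↦ x^13 on (ℤ_{37})^× is x ↦ x^25, because 13·25 = 325 = 9·36 + 1 ≡ 1 (mod 36) and x^{36} = 1 for x ≠ 0 (Fermat). So φ⁻¹(5) = 5^25 mod 37.
Repeated squaring mod 37: 5^1 ≡ 5, 5^2 ≡ 5² = 25, 5^4 ≡ 25² = 625 ≡ 33, 5^8 ≡ 33² = 1089 ≡ 16, 5^16 ≡ 16² = 256 ≡ 34. Since 25 = 16 + 8 + 1, 5^25 ≡ 34·16·5: 34·16 = 544 ≡ 26, then 26·5 = 130 ≡ 19. So 5^25 ≡ 19 (mod 37).
Hence φ⁻¹(5) = 19.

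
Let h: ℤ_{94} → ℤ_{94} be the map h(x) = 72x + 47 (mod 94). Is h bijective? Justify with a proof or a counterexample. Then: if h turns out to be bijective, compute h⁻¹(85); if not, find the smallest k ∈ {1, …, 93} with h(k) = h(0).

47

We have gcd(72, 94) = 2 > 1. Taking a = 0 and b = 47: h(0) = 47 and h(47) = 72·47 + 47 = 3431 ≡ 47 (mod 94).
So h(0) = h(47) while 0 ≠ 47, hence h is not injective, hence not bijective.
Since h is not bijective, we find the least positive k with h(k) = h(0): this means 72k ≡ 0 (mod 94), i.e. 94 ∣ 72k. Since gcd(72, 94) = 2, dividing through by 2 this holds exactly when 47 ∣ 36k, and as gcd(36, 47) = 1, exactly when 47 ∣ k.
The smallest positive such k is 47.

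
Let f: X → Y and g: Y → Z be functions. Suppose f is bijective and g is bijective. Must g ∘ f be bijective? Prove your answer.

Injectivity: if g(f(a)) = g(f(b)) then f(a) = f(b) (g injective) so a = b (f injective).
Surjectivity: for c ∈ Z pick b with g(b) = c, then a with f(a) = b; then (g ∘ f)(a) = c.
Therefore g ∘ f is bijective.

bijective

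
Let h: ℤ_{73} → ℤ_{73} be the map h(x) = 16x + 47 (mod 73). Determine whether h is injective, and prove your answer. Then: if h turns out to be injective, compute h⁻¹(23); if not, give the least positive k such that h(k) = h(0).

35

Suppose h(s) = h(t) in ℤ_{73}. Then 16s + 47 ≡ 16t + 47 (mod 73), so 16(s − t) ≡ 0 (mod 73).
Since gcd(16, 73) = 1, 16 is invertible modulo 73, hence s − t ≡ 0 (mod 73), i.e. s = t.
Thus h is injective.
We now compute 16⁻¹ mod 73 explicitly. Euclid's algorithm: 73 = 4·16 + 9, 16 = 1·9 + 7, 9 = 1·7 + 2, 7 = 3·2 + 1; back-substituting gives 1 = 32·16 − 7·73, so 16⁻¹ ≡ 32 (mod 73).
Since h is injective, we find h⁻¹(23): we need 16x ≡ 23 − 47 ≡ 49 (mod 73). Using 16⁻¹ = 32: x ≡ 32·49 = 1568 = 21·73 + 35, so x = 35.
Check: h(35) = 16·35 + 47 = 607 = 8·73 + 23 ≡ 23 (mod 73).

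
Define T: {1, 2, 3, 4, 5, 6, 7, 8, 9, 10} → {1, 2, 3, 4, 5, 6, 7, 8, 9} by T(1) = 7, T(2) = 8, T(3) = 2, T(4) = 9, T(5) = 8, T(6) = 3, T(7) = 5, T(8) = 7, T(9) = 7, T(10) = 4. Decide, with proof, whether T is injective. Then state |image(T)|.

T(2) = 8 = T(5) with 2 ≠ 5, so T is not injective.
The image of T is {2, 3, 4, 5, 7, 8, 9}, which has 7 elements.

7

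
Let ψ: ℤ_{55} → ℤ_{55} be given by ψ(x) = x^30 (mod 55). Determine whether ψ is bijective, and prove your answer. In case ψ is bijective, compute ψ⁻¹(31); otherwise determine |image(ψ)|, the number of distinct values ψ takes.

6

ψ(2): Repeated squaring mod 55: 2^1 ≡ 2, 2^2 ≡ 2² = 4, 2^4 ≡ 4² = 16, 2^8 ≡ 16² = 256 ≡ 36, 2^16 ≡ 36² = 1296 ≡ 31. Since 30 = 16 + 8 + 4 + 2, 2^30 ≡ 31·36·16·4: 31·36 = 1116 ≡ 16, then 16·16 = 256 ≡ 36, then 36·4 = 144 ≡ 34. So 2^30 ≡ 34 (mod 55).
ψ(3): Repeated squaring mod 55: 3^1 ≡ 3, 3^2 ≡ 3² = 9, 3^4 ≡ 9² = 81 ≡ 26, 3^8 ≡ 26² = 676 ≡ 16, 3^16 ≡ 16² = 256 ≡ 36. Since 30 = 16 + 8 + 4 + 2, 3^30 ≡ 36·16·26·9: 36·16 = 576 ≡ 26, then 26·26 = 676 ≡ 16, then 16·9 = 144 ≡ 34. So 3^30 ≡ 34 (mod 55).
So ψ(2) = ψ(3) = 34 while 2 ≠ 3, so ψ is not injective, hence not bijective.
Since ψ is not bijective, we determine |image(ψ)|. Computing x^30 mod 55 for each x (by repeated squaring, reducing mod 55 at every step), the values ψ(0), ψ(1), …, ψ(54) are: 0, 1, 34, 34, 1, 45, 1, 34, 34, 1, 45, 11, 34, 34, 1, 45, 1, 34, 34, 1, 45, 1, 44, 34, 1, 45, 1, 34, 34, 1, 45, 1, 34, 44, 1, 45, 1, 34, 34, 1, 45, 1, 34, 34, 11, 45, 1, 34, 34, 1, 45, 1, 34, 34, 1.
The distinct values are {0, 1, 11, 34, 44, 45}; there are 6 of them.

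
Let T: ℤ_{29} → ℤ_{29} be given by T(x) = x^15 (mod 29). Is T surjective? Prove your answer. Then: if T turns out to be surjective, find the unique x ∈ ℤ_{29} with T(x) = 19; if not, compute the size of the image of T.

Since 29 is prime, the nonzero elements of ℤ_{29} form a cyclic group of order 28.
As gcd(15, 28) = 1, raising to the 15th power is a bijection on this group: if s^15 ≡ t^15 then (st^{−1})^15 = 1, and the only element of order dividing gcd(15, 28) = 1 is 1, so s = t.
With T(0) = 0 this makes T injective on all of ℤ_{29}, hence bijective (finite equal-size domain and codomain). In particular T is surjective.
Since T is surjective, we find the preimage of 19. The inverse of x ↦ x^15 on (ℤ_{29})^× is x ↦ x^15, because 15·15 = 225 = 8·28 + 1 ≡ 1 (mod 28) and x^{28} = 1 for x ≠ 0 (Fermat). So T⁻¹(19) = 19^15 mod 29.
Repeated squaring mod 29: 19^1 ≡ 19, 19^2 ≡ 19² = 361 ≡ 13, 19^4 ≡ 13² = 169 ≡ 24, 19^8 ≡ 24² = 576 ≡ 25. Since 15 = 8 + 4 + 2 + 1, 19^15 ≡ 25·24·13·19: 25·24 = 600 ≡ 20, then 20·13 = 260 ≡ 28, then 28·19 = 532 ≡ 10. So 19^15 ≡ 10 (mod 29).
Hence T⁻¹(19) = 10.

10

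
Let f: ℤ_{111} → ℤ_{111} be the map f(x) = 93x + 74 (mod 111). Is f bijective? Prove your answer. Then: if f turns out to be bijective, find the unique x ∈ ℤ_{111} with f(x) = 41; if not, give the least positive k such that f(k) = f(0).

37

We have gcd(93, 111) = 3 > 1. Taking x_1 = 0 and x_2 = 37: f(0) = 74 and f(37) = 93·37 + 74 = 3515 ≡ 74 (mod 111).
So f(0) = f(37) while 0 ≠ 37, therefore f is not injective, hence not bijective.
Since f is not bijective, we find the least positive k with f(k) = f(0): this means 93k ≡ 0 (mod 111), i.e. 111 ∣ 93k. Since gcd(93, 111) = 3, dividing through by 3 this holds exactly when 37 ∣ 31k, and as gcd(31, 37) = 1, exactly when 37 ∣ k.
The smallest positive such k is 37.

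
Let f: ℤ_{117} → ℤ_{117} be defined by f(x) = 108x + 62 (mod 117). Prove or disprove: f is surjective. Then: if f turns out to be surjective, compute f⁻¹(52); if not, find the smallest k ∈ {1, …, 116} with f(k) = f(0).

13

Since gcd(108, 117) = 9, we have 108x ≡ 0 (mod 9) for all x, so f(x) ≡ 8 (mod 9).
But 0 ≢ 8 (mod 9), so 0 ∈ ℤ_{117} has no preimage. Thus f is not surjective.
Since f is not surjective, we find the least positive k with f(k) = f(0): this means 108k ≡ 0 (mod 117), i.e. 117 ∣ 108k. Since gcd(108, 117) = 9, dividing through by 9 this holds exactly when 13 ∣ 12k, and as gcd(12, 13) = 1, exactly when 13 ∣ k.
The smallest positive such k is 13.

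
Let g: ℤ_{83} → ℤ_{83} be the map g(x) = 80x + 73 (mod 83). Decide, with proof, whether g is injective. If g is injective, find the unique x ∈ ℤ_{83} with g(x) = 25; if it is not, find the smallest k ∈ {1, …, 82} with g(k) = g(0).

16

By definition, g is injective if g(a) = g(b) implies a = b.
If g(a) = g(b), then 80a ≡ 80b (mod 83). Because gcd(80, 83) = 1, we may cancel 80 to get a ≡ b (mod 83).
Thus g is injective.
We now compute 80⁻¹ mod 83 explicitly. Euclid's algorithm: 83 = 1·80 + 3, 80 = 26·3 + 2, 3 = 1·2 + 1; back-substituting gives 1 = 55·80 − 53·83, so 80⁻¹ ≡ 55 (mod 83).
Since g is injective, we compute g⁻¹(25): solve 80x + 73 ≡ 25 (mod 83), i.e. 80x ≡ 35 (mod 83).
Multiplying by 80⁻¹ = 55 gives x ≡ 55·35 = 1925 = 23·83 + 16 ≡ 16 (mod 83).
Check: g(16) = 80·16 + 73 = 1353 = 16·83 + 25 ≡ 25 (mod 83).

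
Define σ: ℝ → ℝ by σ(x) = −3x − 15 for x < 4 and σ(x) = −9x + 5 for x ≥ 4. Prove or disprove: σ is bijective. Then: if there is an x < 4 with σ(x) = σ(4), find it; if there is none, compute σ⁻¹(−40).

Both pieces are strictly decreasing (slopes −3 and −9), so each is injective on its own interval.
The left piece maps (−∞, 4) onto (−27, ∞); the right piece maps [4, ∞) onto (−∞, −31].
The images leave a gap (−27 has no preimage), so σ is not surjective, hence not bijective.
Because the two images are disjoint, no x < 4 has σ(x) = σ(4), so we compute σ⁻¹(−40): −40 lies in (−∞, −31], so solve −9x + 5 = −40: x = (−40 − 5)/(−9) = 5.

5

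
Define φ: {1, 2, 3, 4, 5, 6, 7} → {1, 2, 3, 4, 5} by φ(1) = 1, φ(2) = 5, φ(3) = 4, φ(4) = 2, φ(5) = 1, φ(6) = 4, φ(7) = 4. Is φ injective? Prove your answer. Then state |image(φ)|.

4

φ(1) = 1 = φ(5) with 1 ≠ 5, so φ is not injective.
The image of φ is {1, 2, 4, 5}, which has 4 elements.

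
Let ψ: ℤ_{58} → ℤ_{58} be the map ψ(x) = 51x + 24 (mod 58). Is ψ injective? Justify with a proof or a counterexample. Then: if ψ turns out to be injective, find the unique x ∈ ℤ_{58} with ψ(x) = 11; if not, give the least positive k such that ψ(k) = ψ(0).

35

If ψ(x_1) = ψ(x_2), then 51x_1 ≡ 51x_2 (mod 58). Because gcd(51, 58) = 1, we may cancel 51 to get x_1 ≡ x_2 (mod 58).
So ψ is injective.
We now compute 51⁻¹ mod 58 explicitly. Euclid's algorithm: 58 = 1·51 + 7, 51 = 7·7 + 2, 7 = 3·2 + 1; back-substituting gives 1 = 33·51 − 29·58, so 51⁻¹ ≡ 33 (mod 58).
Since ψ is injective, we compute ψ⁻¹(11): solve 51x + 24 ≡ 11 (mod 58), i.e. 51x ≡ 45 (mod 58).
Multiplying by 51⁻¹ = 33 gives x ≡ 33·45 = 1485 = 25·58 + 35 ≡ 35 (mod 58).
Check: ψ(35) = 51·35 + 24 = 1809 = 31·58 + 11 ≡ 11 (mod 58).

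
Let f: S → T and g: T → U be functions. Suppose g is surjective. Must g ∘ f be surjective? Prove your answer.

not surjective

No. Take S = {1}, T = U = {1, 2, 3, 4, 5}, f(1) = 1, and g = identity (surjective).
Then (g ∘ f)(1) = 1, and 5 ∈ U has no preimage under g ∘ f, so g ∘ f is not surjective.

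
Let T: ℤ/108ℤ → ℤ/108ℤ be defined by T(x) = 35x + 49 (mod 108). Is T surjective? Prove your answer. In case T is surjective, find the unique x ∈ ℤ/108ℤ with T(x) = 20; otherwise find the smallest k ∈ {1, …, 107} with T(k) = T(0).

Since gcd(35, 108) = 1, 35 is invertible modulo 108. Euclid's algorithm: 108 = 3·35 + 3, 35 = 11·3 + 2, 3 = 1·2 + 1; back-substituting gives 1 = 71·35 − 23·108, so 35⁻¹ ≡ 71 (mod 108).
For any y ∈ ℤ/108ℤ, x = 71(y − 49) mod 108 satisfies T(x) = 35·71(y − 49) + 49 ≡ y (since 35·71 ≡ 1 mod 108). So every y has a preimage.
Therefore T is surjective.
Since T is surjective, we compute T⁻¹(20): solve 35x + 49 ≡ 20 (mod 108), i.e. 35x ≡ 79 (mod 108).
Multiplying by 35⁻¹ = 71 gives x ≡ 71·79 = 5609 = 51·108 + 101 ≡ 101 (mod 108).
Check: T(101) = 35·101 + 49 = 3584 = 33·108 + 20 ≡ 20 (mod 108).

101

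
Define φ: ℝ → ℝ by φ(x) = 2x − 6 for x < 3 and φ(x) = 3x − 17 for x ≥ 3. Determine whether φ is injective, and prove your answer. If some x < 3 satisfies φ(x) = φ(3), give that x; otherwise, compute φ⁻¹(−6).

-1

Both pieces are strictly increasing (slopes 2 and 3), so each is injective on its own interval.
The left piece maps (−∞, 3) onto (−∞, 0); the right piece maps [3, ∞) onto [−8, ∞).
These images overlap. In particular φ(3) = −8 (right piece), and solving 2x − 6 = −8 on the left piece gives x = −1 < 3.
So φ(−1) = φ(3) with −1 ≠ 3, and φ is not injective. This x = −1 is the requested value below 3.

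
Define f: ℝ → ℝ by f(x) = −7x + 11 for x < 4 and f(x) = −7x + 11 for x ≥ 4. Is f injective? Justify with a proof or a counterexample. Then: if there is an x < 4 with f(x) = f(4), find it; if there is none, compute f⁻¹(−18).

Both pieces are strictly decreasing (slopes −7 and −7), so each is injective on its own interval.
The left piece maps (−∞, 4) onto (−17, ∞); the right piece maps [4, ∞) onto (−∞, −17].
These images are disjoint, so no value is attained by both pieces. So f is injective.
Because the two images are disjoint, no x < 4 has f(x) = f(4), so we compute f⁻¹(−18): −18 lies in (−∞, −17], so solve −7x + 11 = −18: x = (−18 − 11)/(−7) = 29/7.

29/7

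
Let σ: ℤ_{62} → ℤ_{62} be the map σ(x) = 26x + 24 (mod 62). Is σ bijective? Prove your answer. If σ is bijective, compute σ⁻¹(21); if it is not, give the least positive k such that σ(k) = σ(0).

Recall that σ is injective if σ(u) = σ(v) implies u = v.
We have gcd(26, 62) = 2 > 1. Taking u = 0 and v = 31: σ(0) = 24 and σ(31) = 26·31 + 24 = 830 ≡ 24 (mod 62).
So σ(0) = σ(31) while 0 ≠ 31, hence σ is not injective, hence not bijective.
Since σ is not bijective, we find the least positive k with σ(k) = σ(0): this means 26k ≡ 0 (mod 62), i.e. 62 ∣ 26k. Since gcd(26, 62) = 2, dividing through by 2 this holds exactly when 31 ∣ 13k, and as gcd(13, 31) = 1, exactly when 31 ∣ k.
The smallest positive such k is 31.

31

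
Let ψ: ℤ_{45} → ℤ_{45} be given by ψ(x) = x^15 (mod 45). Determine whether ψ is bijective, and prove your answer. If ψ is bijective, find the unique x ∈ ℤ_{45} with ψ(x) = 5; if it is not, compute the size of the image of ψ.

15

ψ(0) = 0^15 = 0.
ψ(15): Repeated squaring mod 45: 15^1 ≡ 15, 15^2 ≡ 15² = 225 ≡ 0, 15^4 ≡ 0² = 0, 15^8 ≡ 0² = 0. Since 15 = 8 + 4 + 2 + 1, 15^15 ≡ 0·0·0·15: 0·0 = 0, then 0·0 = 0, then 0·15 = 0. So 15^15 ≡ 0 (mod 45).
So ψ(0) = ψ(15) = 0 while 0 ≠ 15, thus ψ is not injective, hence not bijective.
Since ψ is not bijective, we determine |image(ψ)|. Computing x^15 mod 45 for each x (by repeated squaring, reducing mod 45 at every step), the values ψ(0), ψ(1), …, ψ(44) are: 0, 1, 8, 27, 19, 35, 36, 28, 17, 9, 10, 26, 18, 37, 44, 0, 1, 8, 27, 19, 35, 36, 28, 17, 9, 10, 26, 18, 37, 44, 0, 1, 8, 27, 19, 35, 36, 28, 17, 9, 10, 26, 18, 37, 44.
The distinct values are {0, 1, 8, 9, 10, 17, 18, 19, 26, 27, 28, 35, 36, 37, 44}; there are 15 of them.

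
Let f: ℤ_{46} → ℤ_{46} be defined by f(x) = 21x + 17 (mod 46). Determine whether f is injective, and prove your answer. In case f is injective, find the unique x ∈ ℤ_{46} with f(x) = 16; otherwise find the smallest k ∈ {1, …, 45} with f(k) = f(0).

If f(x_1) = f(x_2), then 21x_1 ≡ 21x_2 (mod 46). Because gcd(21, 46) = 1, we may cancel 21 to get x_1 ≡ x_2 (mod 46).
Thus f is injective.
We now compute 21⁻¹ mod 46 explicitly. Euclid's algorithm: 46 = 2·21 + 4, 21 = 5·4 + 1; back-substituting gives 1 = 11·21 − 5·46, so 21⁻¹ ≡ 11 (mod 46).
Since f is injective, we find f⁻¹(16): we need 21x ≡ 16 − 17 ≡ 45 (mod 46). Using 21⁻¹ = 11: x ≡ 11·45 = 495 = 10·46 + 35, so x = 35.
Check: f(35) = 21·35 + 17 = 752 = 16·46 + 16 ≡ 16 (mod 46).

35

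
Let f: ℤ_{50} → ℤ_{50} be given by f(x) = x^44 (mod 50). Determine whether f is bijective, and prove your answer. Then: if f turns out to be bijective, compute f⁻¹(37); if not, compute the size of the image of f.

12

f(1) = 1^44 = 1.
f(7): Repeated squaring mod 50: 7^1 ≡ 7, 7^2 ≡ 7² = 49, 7^4 ≡ 49² = 2401 ≡ 1, 7^8 ≡ 1² = 1, 7^16 ≡ 1² = 1, 7^32 ≡ 1² = 1. Since 44 = 32 + 8 + 4, 7^44 ≡ 1·1·1: 1·1 = 1, then 1·1 = 1. So 7^44 ≡ 1 (mod 50).
So f(1) = f(7) = 1 while 1 ≠ 7, so f is not injective, hence not bijective.
Since f is not bijective, we determine |image(f)|. Computing x^44 mod 50 for each x (by repeated squaring, reducing mod 50 at every step), the values f(0), f(1), …, f(49) are: 0, 1, 16, 31, 6, 25, 46, 1, 46, 11, 0, 41, 36, 11, 16, 25, 36, 21, 26, 21, 0, 31, 6, 41, 26, 25, 26, 41, 6, 31, 0, 21, 26, 21, 36, 25, 16, 11, 36, 41, 0, 11, 46, 1, 46, 25, 6, 31, 16, 1.
The distinct values are {0, 1, 6, 11, 16, 21, 25, 26, 31, 36, 41, 46}; there are 12 of them.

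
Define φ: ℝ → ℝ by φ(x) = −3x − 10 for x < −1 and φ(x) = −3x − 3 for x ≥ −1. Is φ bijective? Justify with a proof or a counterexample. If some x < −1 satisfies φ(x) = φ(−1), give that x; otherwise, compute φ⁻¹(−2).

Both pieces are strictly decreasing (slopes −3 and −3), so each is injective on its own interval.
The left piece maps (−∞, −1) onto (−7, ∞); the right piece maps [−1, ∞) onto (−∞, 0].
These images overlap. In particular φ(−1) = 0 (right piece), and solving −3x − 10 = 0 on the left piece gives x = −10/3 < −1.
So φ(−10/3) = φ(−1) with −10/3 ≠ −1, and φ is not injective, hence not bijective. This x = −10/3 is the requested value below −1.

-10/3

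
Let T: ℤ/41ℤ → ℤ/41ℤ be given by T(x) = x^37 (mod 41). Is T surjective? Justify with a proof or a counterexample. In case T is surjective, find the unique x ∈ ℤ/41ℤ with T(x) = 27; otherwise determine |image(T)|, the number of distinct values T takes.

Since 41 is prime, the nonzero elements of ℤ/41ℤ form a cyclic group of order 40.
As gcd(37, 40) = 1, raising to the 37th power is a bijection on this group: if x_1^37 ≡ x_2^37 then (x_1x_2^{−1})^37 = 1, and the only element of order dividing gcd(37, 40) = 1 is 1, so x_1 = x_2.
With T(0) = 0 this makes T injective on all of ℤ/41ℤ, hence bijective (finite equal-size domain and codomain). In particular T is surjective.
Since T is surjective, we find the preimage of 27. The inverse of x ↦ x^37 on (ℤ/41ℤ)^× is x ↦ x^13, because 37·13 = 481 = 12·40 + 1 ≡ 1 (mod 40) and x^{40} = 1 for x ≠ 0 (Fermat). So T⁻¹(27) = 27^13 mod 41.
Repeated squaring mod 41: 27^1 ≡ 27, 27^2 ≡ 27² = 729 ≡ 32, 27^4 ≡ 32² = 1024 ≡ 40, 27^8 ≡ 40² = 1600 ≡ 1. Since 13 = 8 + 4 + 1, 27^13 ≡ 1·40·27: 1·40 = 40, then 40·27 = 1080 ≡ 14. So 27^13 ≡ 14 (mod 41).
Hence T⁻¹(27) = 14.

14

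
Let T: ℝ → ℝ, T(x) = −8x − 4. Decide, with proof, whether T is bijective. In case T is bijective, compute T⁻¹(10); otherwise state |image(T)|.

-7/4

Recall that injectivity means: for all x_1, x_2 in the domain, T(x_1) = T(x_2) implies x_1 = x_2.
Suppose T(x_1) = T(x_2). Then −8x_1 − 4 = −8x_2 − 4, hence −8x_1 = −8x_2, so x_1 = x_2.
For any y ∈ ℝ, x = (y + 4)/(−8) satisfies T(x) = y.
Therefore T is bijective.
Since T is bijective, we compute T⁻¹(10) = (10 + 4)/(−8) = −7/4.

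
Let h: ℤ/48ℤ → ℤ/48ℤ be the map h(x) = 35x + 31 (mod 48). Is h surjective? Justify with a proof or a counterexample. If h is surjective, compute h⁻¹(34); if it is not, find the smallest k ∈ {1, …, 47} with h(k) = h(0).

Since gcd(35, 48) = 1, 35 is invertible modulo 48. Euclid's algorithm: 48 = 1·35 + 13, 35 = 2·13 + 9, 13 = 1·9 + 4, 9 = 2·4 + 1; back-substituting gives 1 = 11·35 − 8·48, so 35⁻¹ ≡ 11 (mod 48).
Then y ↦ 11(y − 31) is a two-sided inverse to h, so every y ∈ ℤ/48ℤ has a preimage.
Thus h is surjective.
Since h is surjective, we compute h⁻¹(34): solve 35x + 31 ≡ 34 (mod 48), i.e. 35x ≡ 3 (mod 48).
Multiplying by 35⁻¹ = 11 gives x ≡ 11·3 = 33 ≡ 33 (mod 48).
Check: h(33) = 35·33 + 31 = 1186 = 24·48 + 34 ≡ 34 (mod 48).

33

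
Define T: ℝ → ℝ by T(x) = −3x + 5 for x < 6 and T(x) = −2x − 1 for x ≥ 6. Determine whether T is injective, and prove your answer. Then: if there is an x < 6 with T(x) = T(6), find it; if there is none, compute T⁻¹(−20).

Both pieces are strictly decreasing (slopes −3 and −2), so each is injective on its own interval.
The left piece maps (−∞, 6) onto (−13, ∞); the right piece maps [6, ∞) onto (−∞, −13].
These images are disjoint, so no value is attained by both pieces. So T is injective.
Because the two images are disjoint, no x < 6 has T(x) = T(6), so we compute T⁻¹(−20): −20 lies in (−∞, −13], so solve −2x − 1 = −20: x = (−20 + 1)/(−2) = 19/2.

19/2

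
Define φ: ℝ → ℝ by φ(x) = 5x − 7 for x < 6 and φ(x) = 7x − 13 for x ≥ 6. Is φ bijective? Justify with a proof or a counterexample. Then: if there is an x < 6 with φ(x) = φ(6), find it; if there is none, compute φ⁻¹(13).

4

Both pieces are strictly increasing (slopes 5 and 7), so each is injective on its own interval.
The left piece maps (−∞, 6) onto (−∞, 23); the right piece maps [6, ∞) onto [29, ∞).
The images leave a gap (23 has no preimage), so φ is not surjective, hence not bijective.
Because the two images are disjoint, no x < 6 has φ(x) = φ(6), so we compute φ⁻¹(13): 13 lies in (−∞, 23), so solve 5x − 7 = 13: x = (13 + 7)/5 = 4.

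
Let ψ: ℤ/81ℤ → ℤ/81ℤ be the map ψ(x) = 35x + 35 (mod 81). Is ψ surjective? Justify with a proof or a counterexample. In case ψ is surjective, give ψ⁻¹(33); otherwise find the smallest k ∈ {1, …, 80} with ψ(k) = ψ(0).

Since gcd(35, 81) = 1, 35 is invertible modulo 81. Euclid's algorithm: 81 = 2·35 + 11, 35 = 3·11 + 2, 11 = 5·2 + 1; back-substituting gives 1 = 44·35 − 19·81, so 35⁻¹ ≡ 44 (mod 81).
Then y ↦ 44(y − 35) is a two-sided inverse to ψ, so every y ∈ ℤ/81ℤ has a preimage.
Thus ψ is surjective.
Since ψ is surjective, we compute ψ⁻¹(33): solve 35x + 35 ≡ 33 (mod 81), i.e. 35x ≡ 79 (mod 81).
Multiplying by 35⁻¹ = 44 gives x ≡ 44·79 = 3476 = 42·81 + 74 ≡ 74 (mod 81).
Check: ψ(74) = 35·74 + 35 = 2625 = 32·81 + 33 ≡ 33 (mod 81).

74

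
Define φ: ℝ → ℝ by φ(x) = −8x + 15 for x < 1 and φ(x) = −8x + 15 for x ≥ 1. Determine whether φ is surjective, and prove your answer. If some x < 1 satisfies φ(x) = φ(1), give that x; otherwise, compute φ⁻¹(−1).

2

Both pieces are strictly decreasing (slopes −8 and −8), so each is injective on its own interval.
The left piece maps (−∞, 1) onto (7, ∞); the right piece maps [1, ∞) onto (−∞, 7].
These images together cover ℝ, so φ is surjective.
Because the two images are disjoint, no x < 1 has φ(x) = φ(1), so we compute φ⁻¹(−1): −1 lies in (−∞, 7], so solve −8x + 15 = −1: x = (−1 − 15)/(−8) = 2.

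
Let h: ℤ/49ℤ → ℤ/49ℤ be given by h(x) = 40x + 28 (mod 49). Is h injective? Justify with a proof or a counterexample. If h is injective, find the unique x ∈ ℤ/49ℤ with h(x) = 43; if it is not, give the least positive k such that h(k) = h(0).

31

Suppose h(s) = h(t) in ℤ/49ℤ. Then 40s + 28 ≡ 40t + 28 (mod 49), so 40(s − t) ≡ 0 (mod 49).
Since gcd(40, 49) = 1, 40 is invertible modulo 49, thus s − t ≡ 0 (mod 49), i.e. s = t.
Hence h is injective.
We now compute 40⁻¹ mod 49 explicitly. Euclid's algorithm: 49 = 1·40 + 9, 40 = 4·9 + 4, 9 = 2·4 + 1; back-substituting gives 1 = 38·40 − 31·49, so 40⁻¹ ≡ 38 (mod 49).
Since h is injective, we find h⁻¹(43): we need 40x ≡ 43 − 28 ≡ 15 (mod 49). Using 40⁻¹ = 38: x ≡ 38·15 = 570 = 11·49 + 31, so x = 31.
Check: h(31) = 40·31 + 28 = 1268 = 25·49 + 43 ≡ 43 (mod 49).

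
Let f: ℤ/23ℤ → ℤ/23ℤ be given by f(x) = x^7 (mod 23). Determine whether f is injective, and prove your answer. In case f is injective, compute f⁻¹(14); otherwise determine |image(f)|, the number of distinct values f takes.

Since 23 is prime, the nonzero elements of ℤ/23ℤ form a cyclic group of order 22.
As gcd(7, 22) = 1, raising to the 7th power is a bijection on this group: if a^7 ≡ b^7 then (ab^{−1})^7 = 1, and the only element of order dividing gcd(7, 22) = 1 is 1, so a = b.
With f(0) = 0 this makes f injective on all of ℤ/23ℤ, hence bijective (finite equal-size domain and codomain). In particular f is injective.
Since f is injective, we find the preimage of 14. The inverse of x ↦ x^7 on (ℤ/23ℤ)^× is x ↦ x^19, because 7·19 = 133 = 6·22 + 1 ≡ 1 (mod 22) and x^{22} = 1 for x ≠ 0 (Fermat). So f⁻¹(14) = 14^19 mod 23.
Repeated squaring mod 23: 14^1 ≡ 14, 14^2 ≡ 14² = 196 ≡ 12, 14^4 ≡ 12² = 144 ≡ 6, 14^8 ≡ 6² = 36 ≡ 13, 14^16 ≡ 13² = 169 ≡ 8. Since 19 = 16 + 2 + 1, 14^19 ≡ 8·12·14: 8·12 = 96 ≡ 4, then 4·14 = 56 ≡ 10. So 14^19 ≡ 10 (mod 23).
Hence f⁻¹(14) = 10.

10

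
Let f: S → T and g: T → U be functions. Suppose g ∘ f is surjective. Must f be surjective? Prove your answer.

not surjective

No. Take S = {1}, T = {1, 2}, U = {1}, f(a) = 1 for every a ∈ S, and g(b) = 1 for every b ∈ T.
Then g ∘ f is surjective onto {1}, but 2 ∈ T has no preimage under f, so f is not surjective.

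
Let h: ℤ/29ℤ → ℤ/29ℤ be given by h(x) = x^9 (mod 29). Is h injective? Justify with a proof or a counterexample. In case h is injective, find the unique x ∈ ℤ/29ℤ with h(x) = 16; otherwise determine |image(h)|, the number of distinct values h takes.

25

Since 29 is prime, the nonzero elements of ℤ/29ℤ form a cyclic group of order 28.
As gcd(9, 28) = 1, raising to the 9th power is a bijection on this group: if s^9 ≡ t^9 then (st^{−1})^9 = 1, and the only element of order dividing gcd(9, 28) = 1 is 1, so s = t.
With h(0) = 0 this makes h injective on all of ℤ/29ℤ, hence bijective (finite equal-size domain and codomain). In particular h is injective.
Since h is injective, we find the preimage of 16. The inverse of x ↦ x^9 on (ℤ/29ℤ)^× is x ↦ x^25, because 9·25 = 225 = 8·28 + 1 ≡ 1 (mod 28) and x^{28} = 1 for x ≠ 0 (Fermat). So h⁻¹(16) = 16^25 mod 29.
Repeated squaring mod 29: 16^1 ≡ 16, 16^2 ≡ 16² = 256 ≡ 24, 16^4 ≡ 24² = 576 ≡ 25, 16^8 ≡ 25² = 625 ≡ 16, 16^16 ≡ 16² = 256 ≡ 24. Since 25 = 16 + 8 + 1, 16^25 ≡ 24·16·16: 24·16 = 384 ≡ 7, then 7·16 = 112 ≡ 25. So 16^25 ≡ 25 (mod 29).
Hence h⁻¹(16) = 25.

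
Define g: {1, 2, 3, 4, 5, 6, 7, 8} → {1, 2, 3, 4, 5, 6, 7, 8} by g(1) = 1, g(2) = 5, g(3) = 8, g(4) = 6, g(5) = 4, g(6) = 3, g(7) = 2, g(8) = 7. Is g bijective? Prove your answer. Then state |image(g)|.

8

The values 1, 5, 8, 6, 4, 3, 2, 7 are a permutation of {1, 2, 3, 4, 5, 6, 7, 8}: each element appears exactly once.
So g is injective and surjective, hence bijective.
The image of g is {1, 2, 3, 4, 5, 6, 7, 8}, which has 8 elements.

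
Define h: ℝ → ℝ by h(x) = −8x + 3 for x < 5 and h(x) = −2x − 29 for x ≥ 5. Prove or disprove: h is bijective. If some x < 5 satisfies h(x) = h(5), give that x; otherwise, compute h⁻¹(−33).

9/2

Both pieces are strictly decreasing (slopes −8 and −2), so each is injective on its own interval.
The left piece maps (−∞, 5) onto (−37, ∞); the right piece maps [5, ∞) onto (−∞, −39].
The images leave a gap (−37 has no preimage), so h is not surjective, hence not bijective.
Because the two images are disjoint, no x < 5 has h(x) = h(5), so we compute h⁻¹(−33): −33 lies in (−37, ∞), so solve −8x + 3 = −33: x = (−33 − 3)/(−8) = 9/2.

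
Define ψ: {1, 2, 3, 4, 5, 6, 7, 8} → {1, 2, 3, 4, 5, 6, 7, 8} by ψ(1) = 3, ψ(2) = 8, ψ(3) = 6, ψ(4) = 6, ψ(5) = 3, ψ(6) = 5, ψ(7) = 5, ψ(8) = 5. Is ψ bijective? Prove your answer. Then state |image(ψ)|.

4

ψ(3) = 6 = ψ(4) with 3 ≠ 4, so ψ is not injective, hence not bijective.
The image of ψ is {3, 5, 6, 8}, which has 4 elements.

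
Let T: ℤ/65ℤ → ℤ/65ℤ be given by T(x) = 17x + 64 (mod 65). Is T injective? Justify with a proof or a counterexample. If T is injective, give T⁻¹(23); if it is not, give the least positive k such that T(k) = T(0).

Suppose T(x_1) = T(x_2) in ℤ/65ℤ. Then 17x_1 + 64 ≡ 17x_2 + 64 (mod 65), hence 17(x_1 − x_2) ≡ 0 (mod 65).
Since gcd(17, 65) = 1, 17 is invertible modulo 65, so x_1 − x_2 ≡ 0 (mod 65), i.e. x_1 = x_2.
Hence T is injective.
We now compute 17⁻¹ mod 65 explicitly. Euclid's algorithm: 65 = 3·17 + 14, 17 = 1·14 + 3, 14 = 4·3 + 2, 3 = 1·2 + 1; back-substituting gives 1 = 23·17 − 6·65, so 17⁻¹ ≡ 23 (mod 65).
Since T is injective, we find T⁻¹(23): we need 17x ≡ 23 − 64 ≡ 24 (mod 65). Using 17⁻¹ = 23: x ≡ 23·24 = 552 = 8·65 + 32, so x = 32.
Check: T(32) = 17·32 + 64 = 608 = 9·65 + 23 ≡ 23 (mod 65).

32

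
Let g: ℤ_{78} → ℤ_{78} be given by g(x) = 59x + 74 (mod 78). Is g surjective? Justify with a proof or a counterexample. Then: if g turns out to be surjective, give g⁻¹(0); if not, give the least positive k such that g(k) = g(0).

By definition, g is surjective if every y in the codomain equals g(x) for some x in the domain.
Since gcd(59, 78) = 1, 59 is invertible modulo 78. Euclid's algorithm: 78 = 1·59 + 19, 59 = 3·19 + 2, 19 = 9·2 + 1; back-substituting gives 1 = 41·59 − 31·78, so 59⁻¹ ≡ 41 (mod 78).
Then y ↦ 41(y − 74) is a two-sided inverse to g, so every y ∈ ℤ_{78} has a preimage.
So g is surjective.
Since g is surjective, we compute g⁻¹(0): solve 59x + 74 ≡ 0 (mod 78), i.e. 59x ≡ 4 (mod 78).
Multiplying by 59⁻¹ = 41 gives x ≡ 41·4 = 164 = 2·78 + 8 ≡ 8 (mod 78).
Check: g(8) = 59·8 + 74 = 546 = 7·78 + 0 ≡ 0 (mod 78).

8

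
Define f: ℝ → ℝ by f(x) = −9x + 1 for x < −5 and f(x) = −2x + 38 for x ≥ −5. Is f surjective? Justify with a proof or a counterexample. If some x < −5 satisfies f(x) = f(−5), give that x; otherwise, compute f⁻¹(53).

Both pieces are strictly decreasing (slopes −9 and −2), so each is injective on its own interval.
The left piece maps (−∞, −5) onto (46, ∞); the right piece maps [−5, ∞) onto (−∞, 48].
The union (46, ∞) ∪ (−∞, 48] covers ℝ, so f is surjective.
For the follow-up: the images overlap, so an x < −5 with f(x) = f(−5) exists. f(−5) = 48; solving −9x + 1 = 48 for x < −5 gives x = (48 − 1)/(−9) = −47/9.

-47/9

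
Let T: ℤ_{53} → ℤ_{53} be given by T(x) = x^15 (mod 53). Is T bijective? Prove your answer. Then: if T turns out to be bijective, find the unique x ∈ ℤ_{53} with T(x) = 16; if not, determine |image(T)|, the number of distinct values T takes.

49

Since 53 is prime, the nonzero elements of ℤ_{53} form a cyclic group of order 52.
As gcd(15, 52) = 1, raising to the 15th power is a bijection on this group: if x_1^15 ≡ x_2^15 then (x_1x_2^{−1})^15 = 1, and the only element of order dividing gcd(15, 52) = 1 is 1, so x_1 = x_2.
With T(0) = 0 this makes T injective on all of ℤ_{53}, hence bijective (finite equal-size domain and codomain). In particular T is bijective.
Since T is bijective, we find the preimage of 16. The inverse of x ↦ x^15 on (ℤ_{53})^× is x ↦ x^7, because 15·7 = 105 = 2·52 + 1 ≡ 1 (mod 52) and x^{52} = 1 for x ≠ 0 (Fermat). So T⁻¹(16) = 16^7 mod 53.
Repeated squaring mod 53: 16^1 ≡ 16, 16^2 ≡ 16² = 256 ≡ 44, 16^4 ≡ 44² = 1936 ≡ 28. Since 7 = 4 + 2 + 1, 16^7 ≡ 28·44·16: 28·44 = 1232 ≡ 13, then 13·16 = 208 ≡ 49. So 16^7 ≡ 49 (mod 53).
Hence T⁻¹(16) = 49.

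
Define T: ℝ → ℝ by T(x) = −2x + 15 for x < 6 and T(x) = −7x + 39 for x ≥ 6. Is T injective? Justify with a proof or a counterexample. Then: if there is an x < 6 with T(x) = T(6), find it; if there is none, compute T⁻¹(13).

Both pieces are strictly decreasing (slopes −2 and −7), so each is injective on its own interval.
The left piece maps (−∞, 6) onto (3, ∞); the right piece maps [6, ∞) onto (−∞, −3].
These images are disjoint, so no value is attained by both pieces. So T is injective.
Because the two images are disjoint, no x < 6 has T(x) = T(6), so we compute T⁻¹(13): 13 lies in (3, ∞), so solve −2x + 15 = 13: x = (13 − 15)/(−2) = 1.

1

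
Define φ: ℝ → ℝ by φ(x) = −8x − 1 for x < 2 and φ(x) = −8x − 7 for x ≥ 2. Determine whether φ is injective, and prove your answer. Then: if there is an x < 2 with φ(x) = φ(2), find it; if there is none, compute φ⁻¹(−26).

Both pieces are strictly decreasing (slopes −8 and −8), so each is injective on its own interval.
The left piece maps (−∞, 2) onto (−17, ∞); the right piece maps [2, ∞) onto (−∞, −23].
These images are disjoint, so no value is attained by both pieces. Hence φ is injective.
Because the two images are disjoint, no x < 2 has φ(x) = φ(2), so we compute φ⁻¹(−26): −26 lies in (−∞, −23], so solve −8x − 7 = −26: x = (−26 + 7)/(−8) = 19/8.

19/8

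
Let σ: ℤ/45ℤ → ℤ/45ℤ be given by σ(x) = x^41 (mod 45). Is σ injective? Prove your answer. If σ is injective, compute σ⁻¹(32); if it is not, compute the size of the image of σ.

σ(0) = 0^41 = 0.
σ(15): Repeated squaring mod 45: 15^1 ≡ 15, 15^2 ≡ 15² = 225 ≡ 0, 15^4 ≡ 0² = 0, 15^8 ≡ 0² = 0, 15^16 ≡ 0² = 0, 15^32 ≡ 0² = 0. Since 41 = 32 + 8 + 1, 15^41 ≡ 0·0·15: 0·0 = 0, then 0·15 = 0. So 15^41 ≡ 0 (mod 45).
So σ(0) = σ(15) = 0 while 0 ≠ 15, so σ is not injective.
Since σ is not injective, we determine |image(σ)|. Computing x^41 mod 45 for each x (by repeated squaring, reducing mod 45 at every step), the values σ(0), σ(1), …, σ(44) are: 0, 1, 32, 18, 34, 20, 36, 22, 8, 9, 10, 41, 27, 43, 29, 0, 31, 17, 18, 19, 5, 36, 7, 38, 9, 40, 26, 27, 28, 14, 0, 16, 2, 18, 4, 35, 36, 37, 23, 9, 25, 11, 27, 13, 44.
The distinct values are {0, 1, 2, 4, 5, 7, 8, 9, 10, 11, 13, 14, 16, 17, 18, 19, 20, 22, 23, 25, 26, 27, 28, 29, 31, 32, 34, 35, 36, 37, 38, 40, 41, 43, 44}; there are 35 of them.

35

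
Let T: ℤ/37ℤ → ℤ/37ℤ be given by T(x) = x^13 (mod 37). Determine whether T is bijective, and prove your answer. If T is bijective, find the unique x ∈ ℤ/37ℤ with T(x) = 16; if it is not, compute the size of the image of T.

12

Since 37 is prime, the nonzero elements of ℤ/37ℤ form a cyclic group of order 36.
As gcd(13, 36) = 1, raising to the 13th power is a bijection on this group: if s^13 ≡ t^13 then (st^{−1})^13 = 1, and the only element of order dividing gcd(13, 36) = 1 is 1, so s = t.
With T(0) = 0 this makes T injective on all of ℤ/37ℤ, hence bijective (finite equal-size domain and codomain). In particular T is bijective.
Since T is bijective, we find the preimage of 16. The inverse of x ↦ x^13 on (ℤ/37ℤ)^× is x ↦ x^25, because 13·25 = 325 = 9·36 + 1 ≡ 1 (mod 36) and x^{36} = 1 for x ≠ 0 (Fermat). So T⁻¹(16) = 16^25 mod 37.
Repeated squaring mod 37: 16^1 ≡ 16, 16^2 ≡ 16² = 256 ≡ 34, 16^4 ≡ 34² = 1156 ≡ 9, 16^8 ≡ 9² = 81 ≡ 7, 16^16 ≡ 7² = 49 ≡ 12. Since 25 = 16 + 8 + 1, 16^25 ≡ 12·7·16: 12·7 = 84 ≡ 10, then 10·16 = 160 ≡ 12. So 16^25 ≡ 12 (mod 37).
Hence T⁻¹(16) = 12.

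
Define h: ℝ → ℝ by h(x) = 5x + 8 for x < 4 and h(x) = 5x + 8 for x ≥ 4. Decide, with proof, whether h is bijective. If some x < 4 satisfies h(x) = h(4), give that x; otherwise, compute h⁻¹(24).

16/5

Both pieces are strictly increasing (slopes 5 and 5), so each is injective on its own interval.
The left piece maps (−∞, 4) onto (−∞, 28); the right piece maps [4, ∞) onto [28, ∞).
Since 28 = 28, the images partition ℝ: h is injective and surjective, hence bijective.
Because the two images are disjoint, no x < 4 has h(x) = h(4), so we compute h⁻¹(24): 24 lies in (−∞, 28), so solve 5x + 8 = 24: x = (24 − 8)/5 = 16/5.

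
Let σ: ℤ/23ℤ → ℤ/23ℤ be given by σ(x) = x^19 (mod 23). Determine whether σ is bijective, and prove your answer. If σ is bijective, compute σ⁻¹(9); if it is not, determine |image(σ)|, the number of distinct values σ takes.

4

Since 23 is prime, the nonzero elements of ℤ/23ℤ form a cyclic group of order 22.
As gcd(19, 22) = 1, raising to the 19th power is a bijection on this group: if s^19 ≡ t^19 then (st^{−1})^19 = 1, and the only element of order dividing gcd(19, 22) = 1 is 1, so s = t.
With σ(0) = 0 this makes σ injective on all of ℤ/23ℤ, hence bijective (finite equal-size domain and codomain). In particular σ is bijective.
Since σ is bijective, we find the preimage of 9. The inverse of x ↦ x^19 on (ℤ/23ℤ)^× is x ↦ x^7, because 19·7 = 133 = 6·22 + 1 ≡ 1 (mod 22) and x^{22} = 1 for x ≠ 0 (Fermat). So σ⁻¹(9) = 9^7 mod 23.
Repeated squaring mod 23: 9^1 ≡ 9, 9^2 ≡ 9² = 81 ≡ 12, 9^4 ≡ 12² = 144 ≡ 6. Since 7 = 4 + 2 + 1, 9^7 ≡ 6·12·9: 6·12 = 72 ≡ 3, then 3·9 = 27 ≡ 4. So 9^7 ≡ 4 (mod 23).
Hence σ⁻¹(9) = 4.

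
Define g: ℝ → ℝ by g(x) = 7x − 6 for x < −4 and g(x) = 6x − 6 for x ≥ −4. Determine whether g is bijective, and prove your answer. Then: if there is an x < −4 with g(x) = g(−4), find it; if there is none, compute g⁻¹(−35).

-29/7

Both pieces are strictly increasing (slopes 7 and 6), so each is injective on its own interval.
The left piece maps (−∞, −4) onto (−∞, −34); the right piece maps [−4, ∞) onto [−30, ∞).
The images leave a gap (−34 has no preimage), so g is not surjective, hence not bijective.
Because the two images are disjoint, no x < −4 has g(x) = g(−4), so we compute g⁻¹(−35): −35 lies in (−∞, −34), so solve 7x − 6 = −35: x = (−35 + 6)/7 = −29/7.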